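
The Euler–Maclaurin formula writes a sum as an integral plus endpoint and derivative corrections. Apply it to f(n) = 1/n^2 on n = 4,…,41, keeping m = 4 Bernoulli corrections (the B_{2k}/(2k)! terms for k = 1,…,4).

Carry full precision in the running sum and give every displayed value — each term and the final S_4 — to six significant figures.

Integral: ∫_4^41 1/x^2 dx = 0.225610.
Boundary: ½(f(4) + f(41)) = ½(0.0625000 + 0.000594884) = 0.0315474.
Running total after boundary: 0.257157.
Order-1 term: 1/12 · (-2.90187e-05 − (-0.0312500)) = 0.00260175.
After k=1: 0.259759.
Order-2 term: −1/720 · (-2.07153e-07 − (-0.0234375)) = -3.25518e-05.
After k=2: 0.259726.
Order-3 term: 1/30240 · (-3.69697e-09 − (-0.0439453)) = 1.45322e-06.
After k=3: 0.259728.
Order-4 term: −1/1209600 · (-1.23159e-10 − (-0.153809)) = -1.27157e-07.

S_4 ≈ 0.259728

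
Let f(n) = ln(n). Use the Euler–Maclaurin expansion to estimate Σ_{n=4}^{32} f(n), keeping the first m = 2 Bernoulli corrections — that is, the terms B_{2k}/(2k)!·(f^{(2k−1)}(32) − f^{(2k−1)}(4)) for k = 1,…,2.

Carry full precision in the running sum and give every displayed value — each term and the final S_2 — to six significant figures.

The integral term ∫_4^32 ln(x) dx = 77.3584.
Boundary: ½(f(4) + f(32)) = ½(1.38629 + 3.46574) = 2.42602.
Integral + boundary = 79.7844.
Correction k=1: B_{2}/2! · (f^{(1)}(32) − f^{(1)}(4)) = 1/12 · (0.0312500 − 0.250000) = -0.0182292.
After k=1: 79.7662.
Correction k=2: B_{4}/4! · (f^{(3)}(32) − f^{(3)}(4)) = −1/720 · (6.10352e-05 − 0.0312500) = 4.33180e-05.

S_2 ≈ 79.7662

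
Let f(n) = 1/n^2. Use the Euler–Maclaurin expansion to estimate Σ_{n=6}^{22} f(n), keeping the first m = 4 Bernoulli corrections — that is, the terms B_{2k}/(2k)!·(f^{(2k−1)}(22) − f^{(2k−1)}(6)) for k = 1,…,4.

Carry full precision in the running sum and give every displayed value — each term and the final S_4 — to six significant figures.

The integral term ∫_6^22 1/x^2 dx = 0.121212.
Boundary: ½(f(6) + f(22)) = ½(0.0277778 + 0.00206612) = 0.0149219.
So far: 0.136134.
k=1: B_{2}/(2)! × [f^{(1)}(22) − f^{(1)}(6)] = 1/12 × (-0.000187829 − (-0.00925926)) = 0.000755953.
After k=1: 0.136890.
k=2: B_{4}/(4)! × [f^{(3)}(22) − f^{(3)}(6)] = −1/720 × (-4.65691e-06 − (-0.00308642)) = -4.28023e-06.
After k=2: 0.136886.
k=3: B_{6}/(6)! × [f^{(5)}(22) − f^{(5)}(6)] = 1/30240 × (-2.88651e-07 − (-0.00257202)) = 8.50439e-08.
After k=3: 0.136886.
k=4: B_{8}/(8)! × [f^{(7)}(22) − f^{(7)}(6)] = −1/1209600 × (-3.33977e-08 − (-0.00400091)) = -3.30761e-09.

S_4 ≈ 0.136886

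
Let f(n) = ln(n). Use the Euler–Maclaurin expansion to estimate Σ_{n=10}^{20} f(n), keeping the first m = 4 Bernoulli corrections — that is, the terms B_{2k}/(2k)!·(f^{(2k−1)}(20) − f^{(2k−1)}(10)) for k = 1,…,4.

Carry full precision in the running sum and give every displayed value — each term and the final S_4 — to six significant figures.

S_4 ≈ 29.5338

∫_10^20 ln(x) dx evaluates to 26.8888.
Boundary: ½(f(10) + f(20)) = ½(2.30259 + 2.99573) = 2.64916.
Integral + boundary = 29.5380.
k=1: B_{2}/(2)! × [f^{(1)}(20) − f^{(1)}(10)] = 1/12 × (0.0500000 − 0.100000) = -0.00416667.
Running total after k=1: 29.5338.
k=2: B_{4}/(4)! × [f^{(3)}(20) − f^{(3)}(10)] = −1/720 × (0.000250000 − 0.00200000) = 2.43056e-06.
Running total after k=2: 29.5338.
k=3: B_{6}/(6)! × [f^{(5)}(20) − f^{(5)}(10)] = 1/30240 × (7.50000e-06 − 0.000240000) = -7.68849e-09.
Running total after k=3: 29.5338.
k=4: B_{8}/(8)! × [f^{(7)}(20) − f^{(7)}(10)] = −1/1209600 × (5.62500e-07 − 7.20000e-05) = 5.90588e-11.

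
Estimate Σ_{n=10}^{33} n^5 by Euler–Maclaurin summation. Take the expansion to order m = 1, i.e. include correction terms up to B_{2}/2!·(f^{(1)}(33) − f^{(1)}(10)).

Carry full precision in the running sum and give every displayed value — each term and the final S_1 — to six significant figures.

S_1 ≈ 2.35186e+08

∫_10^33 x^5 dx evaluates to 2.15078e+08.
Endpoint term: (f(10) + f(33))/2 = (100000 + 3.91354e+07)/2 = 1.96177e+07.
Integral + boundary = 2.34696e+08.
Order-1 term: 1/12 · (5.92960e+06 − 50000.0) = 489967.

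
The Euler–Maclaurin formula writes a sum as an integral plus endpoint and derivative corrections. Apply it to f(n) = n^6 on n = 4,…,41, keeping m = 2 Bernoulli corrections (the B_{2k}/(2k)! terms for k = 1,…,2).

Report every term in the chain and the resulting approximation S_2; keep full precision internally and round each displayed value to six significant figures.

The integral term ∫_4^41 x^6 dx = 2.78220e+10.
Boundary: ½(f(4) + f(41)) = ½(4096.00 + 4.75010e+09) = 2.37505e+09.
So far: 3.01971e+10.
k=1: B_{2}/(2)! × [f^{(1)}(41) − f^{(1)}(4)] = 1/12 × (6.95137e+08 − 6144.00) = 5.79276e+07.
Partial sum through k=1: 3.02550e+10.
k=2: B_{4}/(4)! × [f^{(3)}(41) − f^{(3)}(4)] = −1/720 × (8.27052e+06 − 7680.00) = -11476.2.

S_2 ≈ 3.02550e+10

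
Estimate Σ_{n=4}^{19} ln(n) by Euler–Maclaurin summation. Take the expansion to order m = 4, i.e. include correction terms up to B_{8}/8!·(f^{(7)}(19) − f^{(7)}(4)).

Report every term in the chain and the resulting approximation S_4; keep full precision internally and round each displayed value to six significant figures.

S_4 ≈ 37.5481

The integral term ∫_4^19 ln(x) dx = 35.3992.
½[f(4) + f(19)] = ½[1.38629 + 2.94444] = 2.16537.
Integral + boundary = 37.5645.
Order-1 term: 1/12 · (0.0526316 − 0.250000) = -0.0164474.
After k=1: 37.5481.
Order-2 term: −1/720 · (0.000291588 − 0.0312500) = 4.29978e-05.
After k=2: 37.5481.
Order-3 term: 1/30240 · (9.69267e-06 − 0.0234375) = -7.74729e-07.
After k=3: 37.5481.
Order-4 term: −1/1209600 · (8.05485e-07 − 0.0439453) = 3.63298e-08.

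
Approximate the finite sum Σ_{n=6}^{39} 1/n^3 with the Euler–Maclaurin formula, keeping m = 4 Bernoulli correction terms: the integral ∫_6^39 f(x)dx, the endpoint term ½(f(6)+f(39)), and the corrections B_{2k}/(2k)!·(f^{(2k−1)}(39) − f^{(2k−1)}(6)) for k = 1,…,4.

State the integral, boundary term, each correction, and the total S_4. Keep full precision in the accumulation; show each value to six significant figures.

∫_6^39 1/x^3 dx evaluates to 0.0135602.
Boundary: ½(f(6) + f(39)) = ½(0.00462963 + 1.68580e-05) = 0.00232324.
Integral + boundary = 0.0158834.
Order-1 term: 1/12 · (-1.29677e-06 − (-0.00231481)) = 0.000192793.
Running total after k=1: 0.0160762.
Order-2 term: −1/720 · (-1.70515e-08 − (-0.00128601)) = -1.78610e-06.
Running total after k=2: 0.0160744.
Order-3 term: 1/30240 · (-4.70851e-10 − (-0.00150034)) = 4.96145e-08.
Running total after k=3: 0.0160745.
Order-4 term: −1/1209600 · (-2.22888e-11 − (-0.00300069)) = -2.48073e-09.

S_4 ≈ 0.0160745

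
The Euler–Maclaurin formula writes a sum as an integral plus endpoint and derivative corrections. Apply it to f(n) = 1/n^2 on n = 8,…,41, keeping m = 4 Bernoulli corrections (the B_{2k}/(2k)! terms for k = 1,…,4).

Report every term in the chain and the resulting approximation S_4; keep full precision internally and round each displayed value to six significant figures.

The integral term ∫_8^41 1/x^2 dx = 0.100610.
Endpoint term: (f(8) + f(41))/2 = (0.0156250 + 0.000594884)/2 = 0.00810994.
So far: 0.108720.
k=1: B_{2}/(2)! × [f^{(1)}(41) − f^{(1)}(8)] = 1/12 × (-2.90187e-05 − (-0.00390625)) = 0.000323103.
Running total after k=1: 0.109043.
k=2: B_{4}/(4)! × [f^{(3)}(41) − f^{(3)}(8)] = −1/720 × (-2.07153e-07 − (-0.000732422)) = -1.01696e-06.
Running total after k=2: 0.109042.
k=3: B_{6}/(6)! × [f^{(5)}(41) − f^{(5)}(8)] = 1/30240 × (-3.69697e-09 − (-0.000343323)) = 1.13531e-08.
Running total after k=3: 0.109042.
k=4: B_{8}/(8)! × [f^{(7)}(41) − f^{(7)}(8)] = −1/1209600 × (-1.23159e-10 − (-0.000300407)) = -2.48353e-10.

S_4 ≈ 0.109042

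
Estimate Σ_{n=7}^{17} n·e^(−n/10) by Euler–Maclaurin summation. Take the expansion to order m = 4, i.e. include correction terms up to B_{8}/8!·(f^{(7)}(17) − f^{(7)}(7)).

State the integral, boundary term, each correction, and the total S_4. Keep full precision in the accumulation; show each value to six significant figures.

S_4 ≈ 38.3628

The integral term ∫_7^17 x·e^(−x/10) dx = 35.0950.
Boundary: ½(f(7) + f(17)) = ½(3.47610 + 3.10562) = 3.29086.
Integral + boundary = 38.3858.
k=1: B_{2}/(2)! × [f^{(1)}(17) − f^{(1)}(7)] = 1/12 × (-0.127878 − 0.148976) = -0.0230712.
Running total after k=1: 38.3627.
k=2: B_{4}/(4)! × [f^{(3)}(17) − f^{(3)}(7)] = −1/720 × (0.00237489 − 0.0114215) = 1.25647e-05.
Running total after k=2: 38.3628.
k=3: B_{6}/(6)! × [f^{(5)}(17) − f^{(5)}(7)] = 1/30240 × (6.02856e-05 − 0.000213532) = -5.06766e-09.
Running total after k=3: 38.3628.
k=4: B_{8}/(8)! × [f^{(7)}(17) − f^{(7)}(7)] = −1/1209600 × (9.68223e-07 − 3.12849e-06) = 1.78593e-12.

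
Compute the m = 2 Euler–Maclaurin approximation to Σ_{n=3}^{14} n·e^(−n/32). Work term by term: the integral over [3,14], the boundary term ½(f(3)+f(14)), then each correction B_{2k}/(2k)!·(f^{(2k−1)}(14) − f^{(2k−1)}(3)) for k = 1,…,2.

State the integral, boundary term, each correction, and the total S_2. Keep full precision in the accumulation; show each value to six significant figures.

S_2 ≈ 75.2238

The integral term ∫_3^14 x·e^(−x/32) dx = 69.3770.
Boundary: ½(f(3) + f(14)) = ½(2.73153 + 9.03908) = 5.88531.
So far: 75.2623.
Correction k=1: B_{2}/2! · (f^{(1)}(14) − f^{(1)}(3)) = 1/12 · (0.363177 − 0.825150) = -0.0384977.
Partial sum through k=1: 75.2238.
Correction k=2: B_{4}/4! · (f^{(3)}(14) − f^{(3)}(3)) = −1/720 · (0.00161570 − 0.00258415) = 1.34507e-06.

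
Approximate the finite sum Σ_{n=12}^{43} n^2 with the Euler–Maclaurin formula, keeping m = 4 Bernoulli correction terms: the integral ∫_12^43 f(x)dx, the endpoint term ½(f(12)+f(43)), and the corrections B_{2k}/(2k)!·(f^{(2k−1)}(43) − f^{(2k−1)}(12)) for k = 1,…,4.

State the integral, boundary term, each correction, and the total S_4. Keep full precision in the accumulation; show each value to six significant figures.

S_4 ≈ 26928.0

Integral: ∫_12^43 x^2 dx = 25926.3.
½[f(12) + f(43)] = ½[144.000 + 1849.00] = 996.500.
So far: 26922.8.
Correction k=1: B_{2}/2! · (f^{(1)}(43) − f^{(1)}(12)) = 1/12 · (86.0000 − 24.0000) = 5.16667.
Running total after k=1: 26928.0.
Correction k=2: B_{4}/4! · (f^{(3)}(43) − f^{(3)}(12)) = −1/720 · (0.00000 − 0.00000) = 0.00000.
Running total after k=2: 26928.0.
Correction k=3: B_{6}/6! · (f^{(5)}(43) − f^{(5)}(12)) = 1/30240 · (0.00000 − 0.00000) = 0.00000.
Running total after k=3: 26928.0.
Correction k=4: B_{8}/8! · (f^{(7)}(43) − f^{(7)}(12)) = −1/1209600 · (0.00000 − 0.00000) = 0.00000.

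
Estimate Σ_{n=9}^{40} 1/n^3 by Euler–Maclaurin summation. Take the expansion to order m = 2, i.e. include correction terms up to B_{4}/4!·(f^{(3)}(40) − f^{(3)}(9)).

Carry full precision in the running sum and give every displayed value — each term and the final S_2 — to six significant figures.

The integral term ∫_9^40 1/x^3 dx = 0.00586034.
Endpoint term: (f(9) + f(40))/2 = (0.00137174 + 1.56250e-05)/2 = 0.000693684.
Running total after boundary: 0.00655402.
k=1: B_{2}/(2)! × [f^{(1)}(40) − f^{(1)}(9)] = 1/12 × (-1.17187e-06 − (-0.000457247)) = 3.80063e-05.
Running total after k=1: 0.00659203.
k=2: B_{4}/(4)! × [f^{(3)}(40) − f^{(3)}(9)] = −1/720 × (-1.46484e-08 − (-0.000112901)) = -1.56786e-07.

S_2 ≈ 0.00659187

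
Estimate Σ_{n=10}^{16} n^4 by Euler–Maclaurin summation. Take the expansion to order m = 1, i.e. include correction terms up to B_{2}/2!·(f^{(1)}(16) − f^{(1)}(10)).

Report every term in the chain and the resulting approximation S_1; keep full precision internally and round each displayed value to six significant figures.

∫_10^16 x^4 dx evaluates to 189715.
Endpoint term: (f(10) + f(16))/2 = (10000.0 + 65536.0)/2 = 37768.0.
Running total after boundary: 227483.
k=1: B_{2}/(2)! × [f^{(1)}(16) − f^{(1)}(10)] = 1/12 × (16384.0 − 4000.00) = 1032.00.

S_1 ≈ 228515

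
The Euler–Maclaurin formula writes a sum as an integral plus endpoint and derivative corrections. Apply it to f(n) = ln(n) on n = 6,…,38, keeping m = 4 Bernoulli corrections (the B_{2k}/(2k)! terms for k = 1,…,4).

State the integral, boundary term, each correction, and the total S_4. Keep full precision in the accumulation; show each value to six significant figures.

∫_6^38 ln(x) dx evaluates to 95.4777.
Boundary: ½(f(6) + f(38)) = ½(1.79176 + 3.63759) = 2.71467.
Running total after boundary: 98.1924.
Correction k=1: B_{2}/2! · (f^{(1)}(38) − f^{(1)}(6)) = 1/12 · (0.0263158 − 0.166667) = -0.0116959.
After k=1: 98.1807.
Correction k=2: B_{4}/4! · (f^{(3)}(38) − f^{(3)}(6)) = −1/720 · (3.64485e-05 − 0.00925926) = 1.28095e-05.
After k=2: 98.1807.
Correction k=3: B_{6}/6! · (f^{(5)}(38) − f^{(5)}(6)) = 1/30240 · (3.02896e-07 − 0.00308642) = -1.02054e-07.
After k=3: 98.1807.
Correction k=4: B_{8}/8! · (f^{(7)}(38) − f^{(7)}(6)) = −1/1209600 · (6.29285e-09 − 0.00257202) = 2.12633e-09.

S_4 ≈ 98.1807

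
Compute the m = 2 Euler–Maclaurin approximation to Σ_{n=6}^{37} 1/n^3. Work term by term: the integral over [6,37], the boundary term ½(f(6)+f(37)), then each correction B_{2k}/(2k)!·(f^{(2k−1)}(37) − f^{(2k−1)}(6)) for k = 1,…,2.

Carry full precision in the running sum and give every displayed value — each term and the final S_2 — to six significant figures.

S_2 ≈ 0.0160393

The integral term ∫_6^37 1/x^3 dx = 0.0135237.
Endpoint term: (f(6) + f(37))/2 = (0.00462963 + 1.97422e-05)/2 = 0.00232469.
So far: 0.0158483.
k=1: B_{2}/(2)! × [f^{(1)}(37) − f^{(1)}(6)] = 1/12 × (-1.60072e-06 − (-0.00231481)) = 0.000192768.
Running total after k=1: 0.0160411.
k=2: B_{4}/(4)! × [f^{(3)}(37) − f^{(3)}(6)] = −1/720 × (-2.33852e-08 − (-0.00128601)) = -1.78609e-06.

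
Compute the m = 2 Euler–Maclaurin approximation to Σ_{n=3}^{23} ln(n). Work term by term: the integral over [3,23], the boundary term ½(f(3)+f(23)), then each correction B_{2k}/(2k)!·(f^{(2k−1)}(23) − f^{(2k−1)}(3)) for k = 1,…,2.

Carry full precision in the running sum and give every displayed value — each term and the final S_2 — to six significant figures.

S_2 ≈ 50.9135

The integral term ∫_3^23 ln(x) dx = 48.8205.
½[f(3) + f(23)] = ½[1.09861 + 3.13549] = 2.11705.
So far: 50.9376.
Correction k=1: B_{2}/2! · (f^{(1)}(23) − f^{(1)}(3)) = 1/12 · (0.0434783 − 0.333333) = -0.0241546.
After k=1: 50.9134.
Correction k=2: B_{4}/4! · (f^{(3)}(23) − f^{(3)}(3)) = −1/720 · (0.000164379 − 0.0740741) = 0.000102652.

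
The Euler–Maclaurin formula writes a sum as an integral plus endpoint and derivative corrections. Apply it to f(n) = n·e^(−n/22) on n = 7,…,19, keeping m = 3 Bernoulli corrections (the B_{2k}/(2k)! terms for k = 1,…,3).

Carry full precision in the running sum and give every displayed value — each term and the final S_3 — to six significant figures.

S_3 ≈ 90.3345

Integral: ∫_7^19 x·e^(−x/22) dx = 83.8194.
½[f(7) + f(19)] = ½[5.09229 + 8.01090] = 6.55159.
Integral + boundary = 90.3710.
Correction k=1: B_{2}/2! · (f^{(1)}(19) − f^{(1)}(7)) = 1/12 · (0.0574945 − 0.496003) = -0.0365423.
Running total after k=1: 90.3345.
Correction k=2: B_{4}/4! · (f^{(3)}(19) − f^{(3)}(7)) = −1/720 · (0.00186105 − 0.00403088) = 3.01365e-06.
Running total after k=2: 90.3345.
Correction k=3: B_{6}/6! · (f^{(5)}(19) − f^{(5)}(7)) = 1/30240 · (7.44484e-06 − 1.45392e-05) = -2.34600e-10.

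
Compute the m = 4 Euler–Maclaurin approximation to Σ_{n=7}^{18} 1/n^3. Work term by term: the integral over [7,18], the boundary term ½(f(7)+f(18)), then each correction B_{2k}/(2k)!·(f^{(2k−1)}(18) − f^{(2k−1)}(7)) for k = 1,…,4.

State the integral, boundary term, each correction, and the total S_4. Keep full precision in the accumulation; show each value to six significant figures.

S_4 ≈ 0.0103054

Integral: ∫_7^18 1/x^3 dx = 0.00866087.
½[f(7) + f(18)] = ½[0.00291545 + 0.000171468] = 0.00154346.
So far: 0.0102043.
k=1: B_{2}/(2)! × [f^{(1)}(18) − f^{(1)}(7)] = 1/12 × (-2.85780e-05 − (-0.00124948)) = 0.000101742.
Running total after k=1: 0.0103061.
k=2: B_{4}/(4)! × [f^{(3)}(18) − f^{(3)}(7)] = −1/720 × (-1.76407e-06 − (-0.000509992)) = -7.05872e-07.
Running total after k=2: 0.0103054.
k=3: B_{6}/(6)! × [f^{(5)}(18) − f^{(5)}(7)] = 1/30240 × (-2.28676e-07 − (-0.000437136)) = 1.44480e-08.
Running total after k=3: 0.0103054.
k=4: B_{8}/(8)! × [f^{(7)}(18) − f^{(7)}(7)] = −1/1209600 × (-5.08169e-08 − (-0.000642322)) = -5.30978e-10.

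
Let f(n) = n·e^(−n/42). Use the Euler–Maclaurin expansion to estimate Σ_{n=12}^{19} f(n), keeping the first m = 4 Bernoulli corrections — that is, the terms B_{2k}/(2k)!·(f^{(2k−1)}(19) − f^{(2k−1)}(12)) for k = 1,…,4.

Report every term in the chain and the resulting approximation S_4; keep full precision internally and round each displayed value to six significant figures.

The integral term ∫_12^19 x·e^(−x/42) dx = 74.6321.
½[f(12) + f(19)] = ½[9.01773 + 12.0861] = 10.5519.
Integral + boundary = 85.1840.
Correction k=1: B_{2}/2! · (f^{(1)}(19) − f^{(1)}(12)) = 1/12 · (0.348347 − 0.536769) = -0.0157019.
After k=1: 85.1683.
Correction k=2: B_{4}/4! · (f^{(3)}(19) − f^{(3)}(12)) = −1/720 · (0.000918691 − 0.00115631) = 3.30021e-07.
After k=2: 85.1683.
Correction k=3: B_{6}/6! · (f^{(5)}(19) − f^{(5)}(12)) = 1/30240 · (9.29652e-07 − 1.13850e-06) = -6.90649e-12.
After k=3: 85.1683.
Correction k=4: B_{8}/8! · (f^{(7)}(19) − f^{(7)}(12)) = −1/1209600 · (7.58789e-10 − 9.19221e-10) = 1.32632e-16.

S_4 ≈ 85.1683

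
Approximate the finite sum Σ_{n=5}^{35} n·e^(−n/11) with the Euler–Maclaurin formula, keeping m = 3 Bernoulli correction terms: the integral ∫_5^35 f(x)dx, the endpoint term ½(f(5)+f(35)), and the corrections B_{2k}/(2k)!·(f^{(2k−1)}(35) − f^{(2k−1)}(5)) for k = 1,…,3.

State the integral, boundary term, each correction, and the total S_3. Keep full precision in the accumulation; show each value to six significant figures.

S_3 ≈ 92.9864

Integral: ∫_5^35 x·e^(−x/11) dx = 90.7095.
½[f(5) + f(35)] = ½[3.17368 + 1.45285] = 2.31327.
So far: 93.0228.
Correction k=1: B_{2}/2! · (f^{(1)}(35) − f^{(1)}(5)) = 1/12 · (-0.0905675 − 0.346220) = -0.0363989.
Partial sum through k=1: 92.9864.
Correction k=2: B_{4}/4! · (f^{(3)}(35) − f^{(3)}(5)) = −1/720 · (-6.23743e-05 − 0.0133528) = 1.86322e-05.
Partial sum through k=2: 92.9864.
Correction k=3: B_{6}/6! · (f^{(5)}(35) − f^{(5)}(5)) = 1/30240 · (5.15490e-06 − 0.000197061) = -6.34609e-09.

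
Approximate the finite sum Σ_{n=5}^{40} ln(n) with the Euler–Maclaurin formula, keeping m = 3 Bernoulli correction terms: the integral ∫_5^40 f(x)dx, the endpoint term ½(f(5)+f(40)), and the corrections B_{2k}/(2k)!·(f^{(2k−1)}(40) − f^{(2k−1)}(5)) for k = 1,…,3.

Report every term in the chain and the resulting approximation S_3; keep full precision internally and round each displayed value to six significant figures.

S_3 ≈ 107.143

Integral: ∫_5^40 ln(x) dx = 104.508.
Endpoint term: (f(5) + f(40))/2 = (1.60944 + 3.68888)/2 = 2.64916.
Running total after boundary: 107.157.
k=1: B_{2}/(2)! × [f^{(1)}(40) − f^{(1)}(5)] = 1/12 × (0.0250000 − 0.200000) = -0.0145833.
Running total after k=1: 107.143.
k=2: B_{4}/(4)! × [f^{(3)}(40) − f^{(3)}(5)] = −1/720 × (3.12500e-05 − 0.0160000) = 2.21788e-05.
Running total after k=2: 107.143.
k=3: B_{6}/(6)! × [f^{(5)}(40) − f^{(5)}(5)] = 1/30240 × (2.34375e-07 − 0.00768000) = -2.53961e-07.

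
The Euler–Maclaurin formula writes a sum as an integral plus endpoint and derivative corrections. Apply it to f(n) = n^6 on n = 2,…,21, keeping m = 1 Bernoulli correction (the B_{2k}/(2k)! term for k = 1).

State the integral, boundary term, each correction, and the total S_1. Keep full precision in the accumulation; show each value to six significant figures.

S_1 ≈ 3.02223e+08

Integral: ∫_2^21 x^6 dx = 2.57298e+08.
½[f(2) + f(21)] = ½[64.0000 + 8.57661e+07] = 4.28831e+07.
Integral + boundary = 3.00181e+08.
Correction k=1: B_{2}/2! · (f^{(1)}(21) − f^{(1)}(2)) = 1/12 · (2.45046e+07 − 192.000) = 2.04203e+06.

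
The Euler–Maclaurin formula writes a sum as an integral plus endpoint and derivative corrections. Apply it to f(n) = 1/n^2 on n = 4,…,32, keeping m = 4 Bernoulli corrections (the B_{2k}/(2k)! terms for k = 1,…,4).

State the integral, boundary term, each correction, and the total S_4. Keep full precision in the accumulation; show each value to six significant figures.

S_4 ≈ 0.253056

∫_4^32 1/x^2 dx evaluates to 0.218750.
Endpoint term: (f(4) + f(32))/2 = (0.0625000 + 0.000976562)/2 = 0.0317383.
Running total after boundary: 0.250488.
Correction k=1: B_{2}/2! · (f^{(1)}(32) − f^{(1)}(4)) = 1/12 · (-6.10352e-05 − (-0.0312500)) = 0.00259908.
Partial sum through k=1: 0.253087.
Correction k=2: B_{4}/4! · (f^{(3)}(32) − f^{(3)}(4)) = −1/720 · (-7.15256e-07 − (-0.0234375)) = -3.25511e-05.
Partial sum through k=2: 0.253055.
Correction k=3: B_{6}/6! · (f^{(5)}(32) − f^{(5)}(4)) = 1/30240 · (-2.09548e-08 − (-0.0439453)) = 1.45322e-06.
Partial sum through k=3: 0.253056.
Correction k=4: B_{8}/8! · (f^{(7)}(32) − f^{(7)}(4)) = −1/1209600 · (-1.14596e-09 − (-0.153809)) = -1.27157e-07.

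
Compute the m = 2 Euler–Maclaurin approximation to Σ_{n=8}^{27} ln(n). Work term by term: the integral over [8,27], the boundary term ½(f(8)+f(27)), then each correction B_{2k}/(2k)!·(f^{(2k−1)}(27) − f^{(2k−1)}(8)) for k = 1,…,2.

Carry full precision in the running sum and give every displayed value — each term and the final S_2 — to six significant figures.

S_2 ≈ 56.0324

The integral term ∫_8^27 ln(x) dx = 53.3521.
Endpoint term: (f(8) + f(27))/2 = (2.07944 + 3.29584)/2 = 2.68764.
Running total after boundary: 56.0397.
Correction k=1: B_{2}/2! · (f^{(1)}(27) − f^{(1)}(8)) = 1/12 · (0.0370370 − 0.125000) = -0.00733025.
After k=1: 56.0324.
Correction k=2: B_{4}/4! · (f^{(3)}(27) − f^{(3)}(8)) = −1/720 · (0.000101611 − 0.00390625) = 5.28422e-06.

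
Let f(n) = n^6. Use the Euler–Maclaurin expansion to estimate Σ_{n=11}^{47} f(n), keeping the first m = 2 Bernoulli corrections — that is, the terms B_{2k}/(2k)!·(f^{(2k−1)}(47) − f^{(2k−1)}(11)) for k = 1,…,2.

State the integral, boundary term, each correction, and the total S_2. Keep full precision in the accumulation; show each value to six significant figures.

Integral: ∫_11^47 x^6 dx = 7.23719e+10.
Endpoint term: (f(11) + f(47))/2 = (1.77156e+06 + 1.07792e+10)/2 = 5.39049e+09.
Running total after boundary: 7.77624e+10.
k=1: B_{2}/(2)! × [f^{(1)}(47) − f^{(1)}(11)] = 1/12 × (1.37607e+09 − 966306) = 1.14592e+08.
After k=1: 7.78770e+10.
k=2: B_{4}/(4)! × [f^{(3)}(47) − f^{(3)}(11)] = −1/720 × (1.24588e+07 − 159720) = -17082.0.

S_2 ≈ 7.78770e+10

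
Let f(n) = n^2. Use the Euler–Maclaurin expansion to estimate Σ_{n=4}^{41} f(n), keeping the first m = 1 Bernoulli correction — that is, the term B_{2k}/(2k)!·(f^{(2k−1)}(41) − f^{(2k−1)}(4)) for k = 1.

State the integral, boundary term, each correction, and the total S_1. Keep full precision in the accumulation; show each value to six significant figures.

S_1 ≈ 23807.0

∫_4^41 x^2 dx evaluates to 22952.3.
Boundary: ½(f(4) + f(41)) = ½(16.0000 + 1681.00) = 848.500.
Integral + boundary = 23800.8.
k=1: B_{2}/(2)! × [f^{(1)}(41) − f^{(1)}(4)] = 1/12 × (82.0000 − 8.00000) = 6.16667.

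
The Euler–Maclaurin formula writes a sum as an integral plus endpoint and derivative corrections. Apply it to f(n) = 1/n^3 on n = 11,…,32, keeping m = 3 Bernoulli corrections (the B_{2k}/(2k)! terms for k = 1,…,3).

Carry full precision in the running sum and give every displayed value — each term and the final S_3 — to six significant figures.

∫_11^32 1/x^3 dx evaluates to 0.00364395.
Endpoint term: (f(11) + f(32))/2 = (0.000751315 + 3.05176e-05)/2 = 0.000390916.
So far: 0.00403487.
Order-1 term: 1/12 · (-2.86102e-06 − (-0.000204904)) = 1.68369e-05.
After k=1: 0.00405170.
Order-2 term: −1/720 · (-5.58794e-08 − (-3.38684e-05)) = -4.69619e-08.
After k=2: 0.00405166.
Order-3 term: 1/30240 · (-2.29193e-09 − (-1.17560e-05)) = 3.88680e-10.

S_3 ≈ 0.00405166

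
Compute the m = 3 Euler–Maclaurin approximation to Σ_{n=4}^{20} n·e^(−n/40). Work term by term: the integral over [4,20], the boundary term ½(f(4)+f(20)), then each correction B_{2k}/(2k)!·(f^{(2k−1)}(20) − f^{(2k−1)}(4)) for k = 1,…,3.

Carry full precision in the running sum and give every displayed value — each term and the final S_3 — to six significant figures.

S_3 ≈ 144.673

The integral term ∫_4^20 x·e^(−x/40) dx = 136.840.
½[f(4) + f(20)] = ½[3.61935 + 12.1306] = 7.87498.
So far: 144.715.
k=1: B_{2}/(2)! × [f^{(1)}(20) − f^{(1)}(4)] = 1/12 × (0.303265 − 0.814354) = -0.0425907.
After k=1: 144.673.
k=2: B_{4}/(4)! × [f^{(3)}(20) − f^{(3)}(4)] = −1/720 × (0.000947704 − 0.00164002) = 9.61547e-07.
After k=2: 144.673.
k=3: B_{6}/(6)! × [f^{(5)}(20) − f^{(5)}(4)] = 1/30240 × (1.06617e-06 − 1.73192e-06) = -2.20155e-11.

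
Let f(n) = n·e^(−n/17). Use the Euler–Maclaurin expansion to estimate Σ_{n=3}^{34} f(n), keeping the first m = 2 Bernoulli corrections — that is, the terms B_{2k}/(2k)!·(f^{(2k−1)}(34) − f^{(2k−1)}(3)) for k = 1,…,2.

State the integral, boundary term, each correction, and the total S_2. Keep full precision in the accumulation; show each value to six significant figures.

S_2 ≈ 171.150

Integral: ∫_3^34 x·e^(−x/17) dx = 167.660.
½[f(3) + f(34)] = ½[2.51467 + 4.60140] = 3.55803.
So far: 171.218.
Order-1 term: 1/12 · (-0.135335 − 0.690302) = -0.0688031.
After k=1: 171.150.
Order-2 term: −1/720 · (0.000468288 − 0.00818944) = 1.07238e-05.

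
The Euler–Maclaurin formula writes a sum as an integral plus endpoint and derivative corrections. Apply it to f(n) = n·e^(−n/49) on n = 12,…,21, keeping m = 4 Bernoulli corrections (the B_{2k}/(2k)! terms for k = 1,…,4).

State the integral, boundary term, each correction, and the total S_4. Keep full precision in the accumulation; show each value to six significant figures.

S_4 ≈ 116.825

Integral: ∫_12^21 x·e^(−x/49) dx = 105.307.
Endpoint term: (f(12) + f(21))/2 = (9.39341 + 13.6802)/2 = 11.5368.
So far: 116.843.
Order-1 term: 1/12 · (0.372251 − 0.591082) = -0.0182359.
After k=1: 116.825.
Order-2 term: −1/720 · (0.000697680 − 0.000898230) = 2.78542e-07.
After k=2: 116.825.
Order-3 term: 1/30240 · (5.16585e-07 − 6.45681e-07) = -4.26905e-12.
After k=3: 116.825.
Order-4 term: −1/1209600 · (3.09284e-10 − 3.82030e-10) = 6.01408e-17.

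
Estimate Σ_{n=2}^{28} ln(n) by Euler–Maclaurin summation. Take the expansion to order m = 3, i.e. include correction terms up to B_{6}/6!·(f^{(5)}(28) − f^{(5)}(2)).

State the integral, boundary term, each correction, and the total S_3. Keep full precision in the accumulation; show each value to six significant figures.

∫_2^28 ln(x) dx evaluates to 65.9154.
½[f(2) + f(28)] = ½[0.693147 + 3.33220] = 2.01268.
So far: 67.9281.
Correction k=1: B_{2}/2! · (f^{(1)}(28) − f^{(1)}(2)) = 1/12 · (0.0357143 − 0.500000) = -0.0386905.
After k=1: 67.8894.
Correction k=2: B_{4}/4! · (f^{(3)}(28) − f^{(3)}(2)) = −1/720 · (9.11079e-05 − 0.250000) = 0.000347096.
After k=2: 67.8898.
Correction k=3: B_{6}/6! · (f^{(5)}(28) − f^{(5)}(2)) = 1/30240 · (1.39451e-06 − 0.750000) = -2.48015e-05.

S_3 ≈ 67.8897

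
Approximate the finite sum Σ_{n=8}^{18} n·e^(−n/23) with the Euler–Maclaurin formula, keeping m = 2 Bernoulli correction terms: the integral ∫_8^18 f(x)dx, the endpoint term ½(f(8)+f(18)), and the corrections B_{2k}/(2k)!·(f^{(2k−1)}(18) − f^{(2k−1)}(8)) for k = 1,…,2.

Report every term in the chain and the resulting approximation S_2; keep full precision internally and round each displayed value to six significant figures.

∫_8^18 x·e^(−x/23) dx evaluates to 72.3854.
½[f(8) + f(18)] = ½[5.64977 + 8.22981] = 6.93979.
So far: 79.3252.
k=1: B_{2}/(2)! × [f^{(1)}(18) − f^{(1)}(8)] = 1/12 × (0.0993939 − 0.460579) = -0.0300988.
Running total after k=1: 79.2951.
k=2: B_{4}/(4)! × [f^{(3)}(18) − f^{(3)}(8)] = −1/720 × (0.00191648 − 0.00354069) = 2.25584e-06.

S_2 ≈ 79.2951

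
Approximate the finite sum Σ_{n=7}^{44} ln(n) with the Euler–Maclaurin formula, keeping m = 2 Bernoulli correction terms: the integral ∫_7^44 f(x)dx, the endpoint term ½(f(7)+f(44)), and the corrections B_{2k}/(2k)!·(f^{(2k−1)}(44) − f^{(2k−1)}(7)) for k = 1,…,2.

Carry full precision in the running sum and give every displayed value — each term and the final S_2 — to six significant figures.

S_2 ≈ 118.738

Integral: ∫_7^44 ln(x) dx = 115.883.
Boundary: ½(f(7) + f(44)) = ½(1.94591 + 3.78419) = 2.86505.
So far: 118.748.
k=1: B_{2}/(2)! × [f^{(1)}(44) − f^{(1)}(7)] = 1/12 × (0.0227273 − 0.142857) = -0.0100108.
Running total after k=1: 118.738.
k=2: B_{4}/(4)! × [f^{(3)}(44) − f^{(3)}(7)] = −1/720 × (2.34786e-05 − 0.00583090) = 8.06587e-06.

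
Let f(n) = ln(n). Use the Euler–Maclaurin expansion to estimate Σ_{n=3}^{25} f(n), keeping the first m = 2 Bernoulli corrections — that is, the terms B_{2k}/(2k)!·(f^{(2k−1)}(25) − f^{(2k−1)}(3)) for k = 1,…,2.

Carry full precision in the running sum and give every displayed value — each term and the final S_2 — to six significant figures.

S_2 ≈ 57.3105

Integral: ∫_3^25 ln(x) dx = 55.1761.
Boundary: ½(f(3) + f(25)) = ½(1.09861 + 3.21888) = 2.15874.
Integral + boundary = 57.3348.
Order-1 term: 1/12 · (0.0400000 − 0.333333) = -0.0244444.
After k=1: 57.3104.
Order-2 term: −1/720 · (0.000128000 − 0.0740741) = 0.000102703.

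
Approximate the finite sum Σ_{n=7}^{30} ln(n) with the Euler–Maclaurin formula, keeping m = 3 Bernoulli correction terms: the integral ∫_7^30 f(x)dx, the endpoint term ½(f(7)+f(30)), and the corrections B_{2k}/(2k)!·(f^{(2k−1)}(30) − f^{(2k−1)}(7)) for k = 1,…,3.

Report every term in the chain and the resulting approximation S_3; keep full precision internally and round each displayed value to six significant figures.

Integral: ∫_7^30 ln(x) dx = 65.4146.
Endpoint term: (f(7) + f(30))/2 = (1.94591 + 3.40120)/2 = 2.67355.
Running total after boundary: 68.0881.
Order-1 term: 1/12 · (0.0333333 − 0.142857) = -0.00912698.
Running total after k=1: 68.0790.
Order-2 term: −1/720 · (7.40741e-05 − 0.00583090) = 7.99560e-06.
Running total after k=2: 68.0790.
Order-3 term: 1/30240 · (9.87654e-07 − 0.00142798) = -4.71888e-08.

S_3 ≈ 68.0790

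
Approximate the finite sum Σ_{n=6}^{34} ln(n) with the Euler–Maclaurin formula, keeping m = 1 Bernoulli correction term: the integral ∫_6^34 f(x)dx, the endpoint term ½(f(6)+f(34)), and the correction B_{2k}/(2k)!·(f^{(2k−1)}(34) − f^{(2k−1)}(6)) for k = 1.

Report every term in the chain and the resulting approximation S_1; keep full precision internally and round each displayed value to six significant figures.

S_1 ≈ 83.7933

Integral: ∫_6^34 ln(x) dx = 81.1457.
Boundary: ½(f(6) + f(34)) = ½(1.79176 + 3.52636) = 2.65906.
Running total after boundary: 83.8048.
Correction k=1: B_{2}/2! · (f^{(1)}(34) − f^{(1)}(6)) = 1/12 · (0.0294118 − 0.166667) = -0.0114379.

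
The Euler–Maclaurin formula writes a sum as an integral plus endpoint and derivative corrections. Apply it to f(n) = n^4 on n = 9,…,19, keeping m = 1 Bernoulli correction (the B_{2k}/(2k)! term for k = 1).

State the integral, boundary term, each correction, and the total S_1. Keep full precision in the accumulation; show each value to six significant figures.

∫_9^19 x^4 dx evaluates to 483410.
Endpoint term: (f(9) + f(19))/2 = (6561.00 + 130321)/2 = 68441.0.
Running total after boundary: 551851.
Correction k=1: B_{2}/2! · (f^{(1)}(19) − f^{(1)}(9)) = 1/12 · (27436.0 − 2916.00) = 2043.33.

S_1 ≈ 553894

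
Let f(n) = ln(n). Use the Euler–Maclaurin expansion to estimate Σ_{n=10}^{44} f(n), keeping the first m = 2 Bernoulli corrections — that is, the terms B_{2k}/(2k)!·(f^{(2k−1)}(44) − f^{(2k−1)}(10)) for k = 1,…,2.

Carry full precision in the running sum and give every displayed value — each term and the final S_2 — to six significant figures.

S_2 ≈ 112.515

∫_10^44 ln(x) dx evaluates to 109.478.
Endpoint term: (f(10) + f(44))/2 = (2.30259 + 3.78419)/2 = 3.04339.
So far: 112.522.
k=1: B_{2}/(2)! × [f^{(1)}(44) − f^{(1)}(10)] = 1/12 × (0.0227273 − 0.100000) = -0.00643939.
After k=1: 112.515.
k=2: B_{4}/(4)! × [f^{(3)}(44) − f^{(3)}(10)] = −1/720 × (2.34786e-05 − 0.00200000) = 2.74517e-06.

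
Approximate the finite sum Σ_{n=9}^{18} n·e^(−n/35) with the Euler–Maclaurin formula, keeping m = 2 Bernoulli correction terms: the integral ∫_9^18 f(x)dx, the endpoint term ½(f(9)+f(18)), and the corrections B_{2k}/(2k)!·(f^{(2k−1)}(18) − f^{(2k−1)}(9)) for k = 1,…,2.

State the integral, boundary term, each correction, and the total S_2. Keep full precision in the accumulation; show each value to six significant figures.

∫_9^18 x·e^(−x/35) dx evaluates to 81.6613.
½[f(9) + f(18)] = ½[6.95932 + 10.7627] = 8.86101.
Running total after boundary: 90.5224.
k=1: B_{2}/(2)! × [f^{(1)}(18) − f^{(1)}(9)] = 1/12 × (0.290422 − 0.574420) = -0.0236665.
After k=1: 90.4987.
k=2: B_{4}/(4)! × [f^{(3)}(18) − f^{(3)}(9)] = −1/720 × (0.00121329 − 0.00173138) = 7.19567e-07.

S_2 ≈ 90.4987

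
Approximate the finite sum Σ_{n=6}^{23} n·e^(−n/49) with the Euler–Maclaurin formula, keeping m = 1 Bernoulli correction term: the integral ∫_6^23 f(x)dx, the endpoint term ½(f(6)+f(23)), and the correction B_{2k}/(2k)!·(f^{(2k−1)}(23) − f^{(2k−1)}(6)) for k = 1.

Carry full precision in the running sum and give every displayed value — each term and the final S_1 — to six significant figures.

∫_6^23 x·e^(−x/49) dx evaluates to 178.046.
½[f(6) + f(23)] = ½[5.30851 + 14.3839] = 9.84618.
So far: 187.892.
k=1: B_{2}/(2)! × [f^{(1)}(23) − f^{(1)}(6)] = 1/12 × (0.331837 − 0.776414) = -0.0370481.

S_1 ≈ 187.855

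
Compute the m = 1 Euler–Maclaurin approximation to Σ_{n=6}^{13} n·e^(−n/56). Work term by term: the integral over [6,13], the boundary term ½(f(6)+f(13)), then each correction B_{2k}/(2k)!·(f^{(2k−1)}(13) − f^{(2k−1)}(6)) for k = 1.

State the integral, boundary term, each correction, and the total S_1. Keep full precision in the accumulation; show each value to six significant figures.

S_1 ≈ 63.5618

∫_6^13 x·e^(−x/56) dx evaluates to 55.7294.
Boundary: ½(f(6) + f(13)) = ½(5.39038 + 10.3068) = 7.84861.
So far: 63.5780.
Correction k=1: B_{2}/2! · (f^{(1)}(13) − f^{(1)}(6)) = 1/12 · (0.608782 − 0.802140) = -0.0161132.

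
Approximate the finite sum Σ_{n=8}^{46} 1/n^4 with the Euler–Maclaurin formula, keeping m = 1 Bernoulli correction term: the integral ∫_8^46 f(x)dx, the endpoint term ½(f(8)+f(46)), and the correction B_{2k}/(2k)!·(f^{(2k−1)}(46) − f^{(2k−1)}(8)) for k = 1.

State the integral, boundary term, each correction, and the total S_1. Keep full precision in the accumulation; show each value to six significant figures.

S_1 ≈ 0.000779970

∫_8^46 1/x^4 dx evaluates to 0.000647617.
Boundary: ½(f(8) + f(46)) = ½(0.000244141 + 2.23341e-07) = 0.000122182.
Integral + boundary = 0.000769799.
Order-1 term: 1/12 · (-1.94210e-08 − (-0.000122070)) = 1.01709e-05.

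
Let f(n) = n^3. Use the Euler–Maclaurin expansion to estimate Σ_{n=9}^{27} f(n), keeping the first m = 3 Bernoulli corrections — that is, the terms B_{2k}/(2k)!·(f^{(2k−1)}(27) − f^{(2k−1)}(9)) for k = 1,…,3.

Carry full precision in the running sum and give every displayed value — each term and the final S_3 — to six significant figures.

The integral term ∫_9^27 x^3 dx = 131220.
Boundary: ½(f(9) + f(27)) = ½(729.000 + 19683.0) = 10206.0.
Integral + boundary = 141426.
k=1: B_{2}/(2)! × [f^{(1)}(27) − f^{(1)}(9)] = 1/12 × (2187.00 − 243.000) = 162.000.
After k=1: 141588.
k=2: B_{4}/(4)! × [f^{(3)}(27) − f^{(3)}(9)] = −1/720 × (6.00000 − 6.00000) = 0.00000.
After k=2: 141588.
k=3: B_{6}/(6)! × [f^{(5)}(27) − f^{(5)}(9)] = 1/30240 × (0.00000 − 0.00000) = 0.00000.

S_3 ≈ 141588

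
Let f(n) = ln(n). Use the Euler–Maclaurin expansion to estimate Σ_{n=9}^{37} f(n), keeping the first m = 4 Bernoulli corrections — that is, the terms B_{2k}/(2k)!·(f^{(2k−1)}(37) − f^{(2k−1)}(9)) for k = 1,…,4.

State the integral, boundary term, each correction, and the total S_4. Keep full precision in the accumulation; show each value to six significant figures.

∫_9^37 ln(x) dx evaluates to 85.8289.
½[f(9) + f(37)] = ½[2.19722 + 3.61092] = 2.90407.
Running total after boundary: 88.7330.
k=1: B_{2}/(2)! × [f^{(1)}(37) − f^{(1)}(9)] = 1/12 × (0.0270270 − 0.111111) = -0.00700701.
Running total after k=1: 88.7260.
k=2: B_{4}/(4)! × [f^{(3)}(37) − f^{(3)}(9)] = −1/720 × (3.94843e-05 − 0.00274348) = 3.75556e-06.
Running total after k=2: 88.7260.
k=3: B_{6}/(6)! × [f^{(5)}(37) − f^{(5)}(9)] = 1/30240 × (3.46101e-07 − 0.000406442) = -1.34291e-08.
Running total after k=3: 88.7260.
k=4: B_{8}/(8)! × [f^{(7)}(37) − f^{(7)}(9)] = −1/1209600 × (7.58439e-09 − 0.000150534) = 1.24443e-10.

S_4 ≈ 88.7260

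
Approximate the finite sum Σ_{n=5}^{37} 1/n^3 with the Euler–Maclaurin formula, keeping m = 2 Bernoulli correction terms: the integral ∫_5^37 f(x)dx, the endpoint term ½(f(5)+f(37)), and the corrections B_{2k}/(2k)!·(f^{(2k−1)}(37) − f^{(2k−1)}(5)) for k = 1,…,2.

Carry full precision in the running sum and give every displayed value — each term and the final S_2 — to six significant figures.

S_2 ≈ 0.0240392

The integral term ∫_5^37 1/x^3 dx = 0.0196348.
Boundary: ½(f(5) + f(37)) = ½(0.00800000 + 1.97422e-05) = 0.00400987.
So far: 0.0236446.
Order-1 term: 1/12 · (-1.60072e-06 − (-0.00480000)) = 0.000399867.
After k=1: 0.0240445.
Order-2 term: −1/720 · (-2.33852e-08 − (-0.00384000)) = -5.33330e-06.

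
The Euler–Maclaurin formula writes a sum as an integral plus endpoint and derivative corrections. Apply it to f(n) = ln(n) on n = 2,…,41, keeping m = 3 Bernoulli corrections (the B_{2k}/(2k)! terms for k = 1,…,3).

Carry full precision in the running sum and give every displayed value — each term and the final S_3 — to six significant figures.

S_3 ≈ 114.034

The integral term ∫_2^41 ln(x) dx = 111.870.
Endpoint term: (f(2) + f(41))/2 = (0.693147 + 3.71357)/2 = 2.20336.
So far: 114.074.
Correction k=1: B_{2}/2! · (f^{(1)}(41) − f^{(1)}(2)) = 1/12 · (0.0243902 − 0.500000) = -0.0396341.
After k=1: 114.034.
Correction k=2: B_{4}/4! · (f^{(3)}(41) − f^{(3)}(2)) = −1/720 · (2.90187e-05 − 0.250000) = 0.000347182.
After k=2: 114.034.
Correction k=3: B_{6}/6! · (f^{(5)}(41) − f^{(5)}(2)) = 1/30240 · (2.07153e-07 − 0.750000) = -2.48016e-05.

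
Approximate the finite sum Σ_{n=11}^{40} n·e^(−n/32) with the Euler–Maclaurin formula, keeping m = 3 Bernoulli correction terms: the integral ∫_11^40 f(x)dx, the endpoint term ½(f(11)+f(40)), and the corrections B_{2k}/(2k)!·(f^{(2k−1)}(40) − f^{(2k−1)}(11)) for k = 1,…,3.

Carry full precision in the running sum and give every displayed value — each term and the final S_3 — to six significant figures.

∫_11^40 x·e^(−x/32) dx evaluates to 315.623.
Boundary: ½(f(11) + f(40)) = ½(7.80017 + 11.4602) = 9.63018.
Running total after boundary: 325.253.
Order-1 term: 1/12 · (-0.0716262 − 0.465351) = -0.0447481.
Running total after k=1: 325.208.
Order-2 term: −1/720 · (0.000489632 − 0.00183942) = 1.87470e-06.
Running total after k=2: 325.208.
Order-3 term: 1/30240 · (1.02462e-06 − 3.14882e-06) = -7.02446e-11.

S_3 ≈ 325.208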